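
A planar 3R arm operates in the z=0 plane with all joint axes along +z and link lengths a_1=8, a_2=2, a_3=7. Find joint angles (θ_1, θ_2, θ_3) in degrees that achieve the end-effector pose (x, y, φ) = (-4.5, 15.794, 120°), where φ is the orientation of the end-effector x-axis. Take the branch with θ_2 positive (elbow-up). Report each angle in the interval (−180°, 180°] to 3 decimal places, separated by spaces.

89.997 30.016 -0.013

wrist centre = target − a_3·(cos φ, sin φ) = (-1.0000, 9.7318)
cos θ_2 = (95.7084−8²−2²)/(2·8·2) = 0.8659; θ_2 = 30.0159° (elbow-up)
β = atan2(9.7318,-1.0000) = 95.8669°; ψ = atan2(1.0005,9.7318) = 5.8697°
θ_1 = β − ψ = 89.9972°
θ_3 = φ − θ_1 − θ_2 = -0.0131° (wrapped to (-180°,180°])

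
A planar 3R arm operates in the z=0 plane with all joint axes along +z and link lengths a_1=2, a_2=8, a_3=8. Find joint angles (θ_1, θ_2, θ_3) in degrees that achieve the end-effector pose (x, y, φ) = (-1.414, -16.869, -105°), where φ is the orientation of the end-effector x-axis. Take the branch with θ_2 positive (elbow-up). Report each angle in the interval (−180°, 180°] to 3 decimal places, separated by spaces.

-134.999 60.000 -30.001

wrist centre = target − a_3·(cos φ, sin φ) = (0.6566, -9.1416)
cos θ_2 = (83.9998−2²−8²)/(2·2·8) = 0.5000; θ_2 = 60.0004° (elbow-up)
β = atan2(-9.1416,0.6566) = -85.8921°; ψ = atan2(6.9282,5.9999) = 49.1070°
θ_1 = β − ψ = -134.9990°
θ_3 = φ − θ_1 − θ_2 = -30.0014° (wrapped to (-180°,180°])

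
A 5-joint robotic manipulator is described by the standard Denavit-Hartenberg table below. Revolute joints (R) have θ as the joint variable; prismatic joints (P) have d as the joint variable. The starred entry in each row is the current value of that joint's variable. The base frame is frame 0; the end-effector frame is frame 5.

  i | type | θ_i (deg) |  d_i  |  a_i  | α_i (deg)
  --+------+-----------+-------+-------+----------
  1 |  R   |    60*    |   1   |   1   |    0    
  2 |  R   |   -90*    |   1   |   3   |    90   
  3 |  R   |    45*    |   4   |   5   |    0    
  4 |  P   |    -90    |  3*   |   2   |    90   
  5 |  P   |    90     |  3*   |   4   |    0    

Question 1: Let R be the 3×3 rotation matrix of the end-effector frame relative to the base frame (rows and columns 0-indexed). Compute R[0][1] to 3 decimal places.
-0.612

End-effector y-axis (col 1 of R) = (-0.6124,0.3536,0.7071)
R[0][1] = -0.6124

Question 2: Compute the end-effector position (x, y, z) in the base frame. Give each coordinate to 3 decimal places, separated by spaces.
after link 1: o_1 = (0.5000, 0.8660, 1.0000)
after link 2: o_2 = (3.0981, -0.6340, 2.0000)
after link 3: o_3 = (4.1599, -5.8658, 5.5355)
after link 4: o_4 = (3.8847, -9.1710, 4.1213)
after link 5: o_5 = (0.0476, -11.5745, 2.0000)

0.048 -11.574 2.000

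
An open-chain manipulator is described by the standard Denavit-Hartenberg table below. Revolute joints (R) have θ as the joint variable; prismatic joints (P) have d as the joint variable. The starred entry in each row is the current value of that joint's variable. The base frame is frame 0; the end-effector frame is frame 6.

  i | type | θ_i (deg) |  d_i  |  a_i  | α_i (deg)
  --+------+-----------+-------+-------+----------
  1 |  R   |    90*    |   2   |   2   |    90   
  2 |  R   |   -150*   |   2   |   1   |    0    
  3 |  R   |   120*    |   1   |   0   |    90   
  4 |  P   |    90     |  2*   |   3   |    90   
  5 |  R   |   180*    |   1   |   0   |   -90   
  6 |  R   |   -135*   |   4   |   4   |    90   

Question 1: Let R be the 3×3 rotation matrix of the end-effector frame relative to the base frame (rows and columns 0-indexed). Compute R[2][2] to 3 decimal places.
0.354

End-effector z-axis (col 2 of R) = (0.7071,-0.6124,0.3536)
R[2][2] = 0.3536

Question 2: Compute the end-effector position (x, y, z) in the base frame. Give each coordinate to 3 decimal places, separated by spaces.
after link 1: o_1 = (0.0000, 2.0000, 2.0000)
after link 2: o_2 = (2.0000, 1.1340, 1.5000)
after link 3: o_3 = (3.0000, 1.1340, 1.5000)
after link 4: o_4 = (6.0000, 0.1340, -0.2321)
after link 5: o_5 = (6.0000, 1.0000, -0.7321)
after link 6: o_6 = (8.8284, 5.4495, 1.3178)

8.828 5.449 1.318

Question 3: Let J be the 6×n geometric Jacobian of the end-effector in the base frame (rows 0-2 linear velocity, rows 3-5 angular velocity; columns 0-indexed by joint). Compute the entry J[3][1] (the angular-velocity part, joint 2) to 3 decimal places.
axis z_1 = (1.0000,-0.0000,0.0000); lever o_n−o_1 = (8.8284,3.4495,-0.6822)
cross product → J_v[:, 1] = (-0.0000,0.6822,3.4495)
J_ω[:, 1] = z_1
entry J[3][1] = 1.0000

1.000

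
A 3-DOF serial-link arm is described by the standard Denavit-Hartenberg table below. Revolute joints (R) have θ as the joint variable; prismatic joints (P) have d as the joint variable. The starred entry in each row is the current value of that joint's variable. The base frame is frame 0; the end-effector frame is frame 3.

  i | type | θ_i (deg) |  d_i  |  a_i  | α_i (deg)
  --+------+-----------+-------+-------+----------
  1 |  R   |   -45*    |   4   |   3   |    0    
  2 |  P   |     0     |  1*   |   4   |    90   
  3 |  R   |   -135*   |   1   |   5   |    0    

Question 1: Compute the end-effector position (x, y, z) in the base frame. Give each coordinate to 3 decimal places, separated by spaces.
1.743 -3.157 1.464

after link 1: o_1 = (2.1213, -2.1213, 4.0000)
after link 2: o_2 = (4.9497, -4.9497, 5.0000)
after link 3: o_3 = (1.7426, -3.1569, 1.4645)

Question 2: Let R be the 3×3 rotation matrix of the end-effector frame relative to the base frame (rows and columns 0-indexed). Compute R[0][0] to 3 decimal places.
End-effector x-axis (col 0 of R) = (-0.5000,0.5000,-0.7071)
R[0][0] = -0.5000

-0.500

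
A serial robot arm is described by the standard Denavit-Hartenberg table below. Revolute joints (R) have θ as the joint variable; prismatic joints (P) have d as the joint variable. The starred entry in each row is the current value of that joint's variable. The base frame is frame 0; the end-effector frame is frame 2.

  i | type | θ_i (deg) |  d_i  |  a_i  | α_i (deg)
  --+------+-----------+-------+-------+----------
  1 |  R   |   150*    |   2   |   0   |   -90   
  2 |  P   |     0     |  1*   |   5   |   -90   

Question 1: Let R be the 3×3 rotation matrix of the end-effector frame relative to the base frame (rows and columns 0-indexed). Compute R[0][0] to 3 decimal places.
End-effector x-axis (col 0 of R) = (-0.8660,0.5000,0.0000)
R[0][0] = -0.8660

-0.866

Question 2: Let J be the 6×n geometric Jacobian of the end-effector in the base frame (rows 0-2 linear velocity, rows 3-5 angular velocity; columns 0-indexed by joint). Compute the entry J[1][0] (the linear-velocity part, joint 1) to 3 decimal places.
axis z_0 = ẑ; lever o_n−o_0 = (-4.8301,1.6340,2.0000)
cross product → J_v[:, 0] = (-1.6340,-4.8301,0.0000)
J_ω[:, 0] = z_0
entry J[1][0] = -4.8301

-4.830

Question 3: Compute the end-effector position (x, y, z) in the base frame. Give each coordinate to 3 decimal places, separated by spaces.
-4.830 1.634 2.000

after link 1: o_1 = (0.0000, 0.0000, 2.0000)
after link 2: o_2 = (-4.8301, 1.6340, 2.0000)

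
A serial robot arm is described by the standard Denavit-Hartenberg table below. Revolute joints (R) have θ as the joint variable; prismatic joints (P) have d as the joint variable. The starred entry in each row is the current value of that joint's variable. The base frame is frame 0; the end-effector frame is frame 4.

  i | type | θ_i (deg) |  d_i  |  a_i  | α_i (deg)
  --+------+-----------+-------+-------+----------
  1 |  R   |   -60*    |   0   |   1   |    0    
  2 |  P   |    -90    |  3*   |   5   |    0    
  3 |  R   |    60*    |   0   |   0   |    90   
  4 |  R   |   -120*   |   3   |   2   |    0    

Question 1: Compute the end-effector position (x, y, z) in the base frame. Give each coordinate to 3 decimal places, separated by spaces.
-6.830 -2.366 1.268

after link 1: o_1 = (0.5000, -0.8660, 0.0000)
after link 2: o_2 = (-3.8301, -3.3660, 3.0000)
after link 3: o_3 = (-3.8301, -3.3660, 3.0000)
after link 4: o_4 = (-6.8301, -2.3660, 1.2679)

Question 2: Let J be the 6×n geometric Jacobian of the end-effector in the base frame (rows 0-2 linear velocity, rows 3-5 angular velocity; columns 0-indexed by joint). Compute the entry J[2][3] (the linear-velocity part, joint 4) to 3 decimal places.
-1.000

axis z_3 = (-1.0000,0.0000,0.0000); lever o_n−o_3 = (-3.0000,1.0000,-1.7321)
cross product → J_v[:, 3] = (-0.0000,-1.7321,-1.0000)
J_ω[:, 3] = z_3
entry J[2][3] = -1.0000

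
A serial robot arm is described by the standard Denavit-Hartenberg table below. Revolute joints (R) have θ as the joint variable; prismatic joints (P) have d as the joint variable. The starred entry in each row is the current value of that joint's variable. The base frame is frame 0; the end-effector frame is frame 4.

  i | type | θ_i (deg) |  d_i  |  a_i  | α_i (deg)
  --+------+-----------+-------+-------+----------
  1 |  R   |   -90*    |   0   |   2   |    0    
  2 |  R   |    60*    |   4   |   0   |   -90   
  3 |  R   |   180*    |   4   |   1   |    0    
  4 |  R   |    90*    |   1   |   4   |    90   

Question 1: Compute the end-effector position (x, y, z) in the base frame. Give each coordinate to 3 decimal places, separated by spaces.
1.634 2.830 8.000

after link 1: o_1 = (0.0000, -2.0000, 0.0000)
after link 2: o_2 = (0.0000, -2.0000, 4.0000)
after link 3: o_3 = (1.1340, 1.9641, 4.0000)
after link 4: o_4 = (1.6340, 2.8301, 8.0000)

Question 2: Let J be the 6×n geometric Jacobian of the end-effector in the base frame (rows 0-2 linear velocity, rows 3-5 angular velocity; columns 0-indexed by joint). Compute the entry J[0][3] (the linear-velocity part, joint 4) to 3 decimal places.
3.464

axis z_3 = (0.5000,0.8660,0.0000); lever o_n−o_3 = (0.5000,0.8660,4.0000)
cross product → J_v[:, 3] = (3.4641,-2.0000,0.0000)
J_ω[:, 3] = z_3
entry J[0][3] = 3.4641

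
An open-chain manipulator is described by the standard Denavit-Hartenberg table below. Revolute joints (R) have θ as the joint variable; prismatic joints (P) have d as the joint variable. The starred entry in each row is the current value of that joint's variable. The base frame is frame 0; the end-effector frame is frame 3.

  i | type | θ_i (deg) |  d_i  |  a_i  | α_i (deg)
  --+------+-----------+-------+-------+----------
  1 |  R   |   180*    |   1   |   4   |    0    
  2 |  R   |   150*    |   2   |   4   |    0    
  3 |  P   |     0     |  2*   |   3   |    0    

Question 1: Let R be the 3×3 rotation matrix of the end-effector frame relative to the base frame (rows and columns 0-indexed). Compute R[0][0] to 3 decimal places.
0.866

End-effector x-axis (col 0 of R) = (0.8660,-0.5000,0.0000)
R[0][0] = 0.8660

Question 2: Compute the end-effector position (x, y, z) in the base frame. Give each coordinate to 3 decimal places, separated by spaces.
2.062 -3.500 5.000

after link 1: o_1 = (-4.0000, 0.0000, 1.0000)
after link 2: o_2 = (-0.5359, -2.0000, 3.0000)
after link 3: o_3 = (2.0622, -3.5000, 5.0000)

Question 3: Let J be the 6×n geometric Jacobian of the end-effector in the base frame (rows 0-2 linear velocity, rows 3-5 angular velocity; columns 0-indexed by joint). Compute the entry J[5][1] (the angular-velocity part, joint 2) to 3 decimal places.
1.000

axis z_1 = (0.0000,0.0000,1.0000); lever o_n−o_1 = (6.0622,-3.5000,4.0000)
cross product → J_v[:, 1] = (3.5000,6.0622,-0.0000)
J_ω[:, 1] = z_1
entry J[5][1] = 1.0000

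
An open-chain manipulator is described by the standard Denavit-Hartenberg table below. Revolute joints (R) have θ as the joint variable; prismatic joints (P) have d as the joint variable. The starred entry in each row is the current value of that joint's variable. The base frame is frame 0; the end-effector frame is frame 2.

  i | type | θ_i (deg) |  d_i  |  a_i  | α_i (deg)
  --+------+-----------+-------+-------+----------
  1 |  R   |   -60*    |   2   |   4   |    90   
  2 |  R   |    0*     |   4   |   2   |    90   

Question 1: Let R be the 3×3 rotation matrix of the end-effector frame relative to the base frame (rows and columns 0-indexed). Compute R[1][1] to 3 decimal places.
-0.500

End-effector y-axis (col 1 of R) = (-0.8660,-0.5000,0.0000)
R[1][1] = -0.5000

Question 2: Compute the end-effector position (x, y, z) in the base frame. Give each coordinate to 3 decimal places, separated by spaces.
-0.464 -7.196 2.000

after link 1: o_1 = (2.0000, -3.4641, 2.0000)
after link 2: o_2 = (-0.4641, -7.1962, 2.0000)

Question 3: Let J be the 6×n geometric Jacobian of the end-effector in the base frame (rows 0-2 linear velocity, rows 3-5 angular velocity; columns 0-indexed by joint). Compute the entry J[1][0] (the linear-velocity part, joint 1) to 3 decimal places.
-0.464

axis z_0 = ẑ; lever o_n−o_0 = (-0.4641,-7.1962,2.0000)
cross product → J_v[:, 0] = (7.1962,-0.4641,0.0000)
J_ω[:, 0] = z_0
entry J[1][0] = -0.4641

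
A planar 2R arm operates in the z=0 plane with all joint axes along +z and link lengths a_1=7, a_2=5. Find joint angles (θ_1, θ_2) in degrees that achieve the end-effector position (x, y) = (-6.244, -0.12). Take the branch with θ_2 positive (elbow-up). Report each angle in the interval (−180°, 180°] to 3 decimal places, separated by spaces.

cos θ_2 = (39.0019−7²−5²)/(2·7·5) = -0.5000; θ_2 = 119.9982° (elbow-up)
β = atan2(-0.1200,-6.2440) = -178.8990°; ψ = atan2(4.3302,4.5001) = 43.8975°
θ_1 = β − ψ = -222.7965°

137.203 119.998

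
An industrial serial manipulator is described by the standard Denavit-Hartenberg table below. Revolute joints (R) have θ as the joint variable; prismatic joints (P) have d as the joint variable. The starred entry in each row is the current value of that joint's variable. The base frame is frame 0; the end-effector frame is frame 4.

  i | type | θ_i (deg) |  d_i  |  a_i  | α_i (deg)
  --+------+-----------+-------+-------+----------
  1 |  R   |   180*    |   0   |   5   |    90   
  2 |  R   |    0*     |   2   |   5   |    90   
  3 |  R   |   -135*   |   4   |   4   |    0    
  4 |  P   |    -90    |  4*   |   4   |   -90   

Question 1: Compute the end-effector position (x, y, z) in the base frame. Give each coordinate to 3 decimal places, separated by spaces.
-4.343 2.000 -8.000

after link 1: o_1 = (-5.0000, 0.0000, 0.0000)
after link 2: o_2 = (-10.0000, 2.0000, 0.0000)
after link 3: o_3 = (-7.1716, -0.8284, -4.0000)
after link 4: o_4 = (-4.3431, 2.0000, -8.0000)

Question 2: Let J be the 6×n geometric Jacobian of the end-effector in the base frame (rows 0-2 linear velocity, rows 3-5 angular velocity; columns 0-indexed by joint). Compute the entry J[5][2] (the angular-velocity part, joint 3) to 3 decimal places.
-1.000

axis z_2 = (0.0000,0.0000,-1.0000); lever o_n−o_2 = (5.6569,-0.0000,-8.0000)
cross product → J_v[:, 2] = (-0.0000,-5.6569,-0.0000)
J_ω[:, 2] = z_2
entry J[5][2] = -1.0000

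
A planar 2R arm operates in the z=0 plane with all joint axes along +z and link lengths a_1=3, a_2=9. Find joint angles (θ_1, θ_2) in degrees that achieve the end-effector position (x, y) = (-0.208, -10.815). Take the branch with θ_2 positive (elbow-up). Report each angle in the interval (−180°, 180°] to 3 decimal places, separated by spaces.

cos θ_2 = (117.0075−3²−9²)/(2·3·9) = 0.5001; θ_2 = 59.9908° (elbow-up)
β = atan2(-10.8150,-0.2080) = -91.1018°; ψ = atan2(7.7935,7.5012) = 46.0947°
θ_1 = β − ψ = -137.1965°

-137.197 59.991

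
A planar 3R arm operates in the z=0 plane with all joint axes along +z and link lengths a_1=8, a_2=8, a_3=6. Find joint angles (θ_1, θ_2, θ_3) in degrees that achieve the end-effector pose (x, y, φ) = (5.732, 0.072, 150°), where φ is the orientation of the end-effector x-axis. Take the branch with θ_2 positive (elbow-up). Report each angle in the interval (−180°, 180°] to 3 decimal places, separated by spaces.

wrist centre = target − a_3·(cos φ, sin φ) = (10.9282, -2.9280)
cos θ_2 = (127.9977−8²−8²)/(2·8·8) = -0.0000; θ_2 = 90.0010° (elbow-up)
β = atan2(-2.9280,10.9282) = -14.9991°; ψ = atan2(8.0000,7.9999) = 45.0005°
θ_1 = β − ψ = -59.9996°
θ_3 = φ − θ_1 − θ_2 = 119.9986° (wrapped to (-180°,180°])

-60.000 90.001 119.999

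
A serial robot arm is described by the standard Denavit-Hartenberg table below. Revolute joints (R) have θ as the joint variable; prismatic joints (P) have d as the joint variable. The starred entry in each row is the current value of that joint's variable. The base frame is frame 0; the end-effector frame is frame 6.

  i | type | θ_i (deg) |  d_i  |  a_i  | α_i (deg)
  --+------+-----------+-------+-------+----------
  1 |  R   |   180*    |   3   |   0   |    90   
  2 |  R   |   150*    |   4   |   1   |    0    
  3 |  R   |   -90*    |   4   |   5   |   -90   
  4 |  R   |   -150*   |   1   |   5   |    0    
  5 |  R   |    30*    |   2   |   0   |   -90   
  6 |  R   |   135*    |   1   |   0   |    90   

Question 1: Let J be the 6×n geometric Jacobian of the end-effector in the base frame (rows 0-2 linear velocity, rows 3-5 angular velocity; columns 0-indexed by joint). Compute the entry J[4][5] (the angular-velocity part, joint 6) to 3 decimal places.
axis z_5 = (-0.4330,0.5000,0.7500); lever o_n−o_5 = (-0.4330,0.5000,0.7500)
cross product → J_v[:, 5] = (0.0000,-0.0000,0.0000)
J_ω[:, 5] = z_5
entry J[4][5] = 0.5000

0.500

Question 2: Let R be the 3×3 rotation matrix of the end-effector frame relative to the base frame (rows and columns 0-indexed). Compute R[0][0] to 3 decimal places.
-0.789

End-effector x-axis (col 0 of R) = (-0.7891,-0.6124,-0.0474)
R[0][0] = -0.7891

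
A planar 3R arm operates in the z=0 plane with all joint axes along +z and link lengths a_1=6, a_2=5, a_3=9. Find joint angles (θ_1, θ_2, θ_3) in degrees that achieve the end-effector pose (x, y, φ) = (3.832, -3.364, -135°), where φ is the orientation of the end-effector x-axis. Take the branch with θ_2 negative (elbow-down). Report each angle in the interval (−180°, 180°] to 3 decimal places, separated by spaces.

30.004 -30.008 -134.996

wrist centre = target − a_3·(cos φ, sin φ) = (10.1960, 3.0000)
cos θ_2 = (112.9574−6²−5²)/(2·6·5) = 0.8660; θ_2 = -30.0079° (elbow-down)
β = atan2(3.0000,10.1960) = 16.3955°; ψ = atan2(-2.5006,10.3298) = -13.6082°
θ_1 = β − ψ = 30.0037°
θ_3 = φ − θ_1 − θ_2 = -134.9958° (wrapped to (-180°,180°])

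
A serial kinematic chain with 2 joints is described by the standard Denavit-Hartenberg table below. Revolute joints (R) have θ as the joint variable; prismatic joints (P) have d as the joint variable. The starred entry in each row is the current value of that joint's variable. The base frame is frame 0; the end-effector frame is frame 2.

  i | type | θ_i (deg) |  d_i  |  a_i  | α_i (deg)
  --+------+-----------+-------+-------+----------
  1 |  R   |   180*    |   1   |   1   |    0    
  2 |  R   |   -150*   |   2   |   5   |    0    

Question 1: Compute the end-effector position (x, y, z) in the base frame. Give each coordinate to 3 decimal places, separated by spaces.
3.330 2.500 3.000

after link 1: o_1 = (-1.0000, 0.0000, 1.0000)
after link 2: o_2 = (3.3301, 2.5000, 3.0000)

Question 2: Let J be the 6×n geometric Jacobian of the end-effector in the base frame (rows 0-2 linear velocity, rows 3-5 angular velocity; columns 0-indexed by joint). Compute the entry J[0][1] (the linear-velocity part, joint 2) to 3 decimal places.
axis z_1 = (0.0000,0.0000,1.0000); lever o_n−o_1 = (4.3301,2.5000,2.0000)
cross product → J_v[:, 1] = (-2.5000,4.3301,0.0000)
J_ω[:, 1] = z_1
entry J[0][1] = -2.5000

-2.500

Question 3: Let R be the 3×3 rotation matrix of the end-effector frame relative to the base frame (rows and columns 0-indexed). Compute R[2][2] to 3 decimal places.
End-effector z-axis (col 2 of R) = (0.0000,0.0000,1.0000)
R[2][2] = 1.0000

1.000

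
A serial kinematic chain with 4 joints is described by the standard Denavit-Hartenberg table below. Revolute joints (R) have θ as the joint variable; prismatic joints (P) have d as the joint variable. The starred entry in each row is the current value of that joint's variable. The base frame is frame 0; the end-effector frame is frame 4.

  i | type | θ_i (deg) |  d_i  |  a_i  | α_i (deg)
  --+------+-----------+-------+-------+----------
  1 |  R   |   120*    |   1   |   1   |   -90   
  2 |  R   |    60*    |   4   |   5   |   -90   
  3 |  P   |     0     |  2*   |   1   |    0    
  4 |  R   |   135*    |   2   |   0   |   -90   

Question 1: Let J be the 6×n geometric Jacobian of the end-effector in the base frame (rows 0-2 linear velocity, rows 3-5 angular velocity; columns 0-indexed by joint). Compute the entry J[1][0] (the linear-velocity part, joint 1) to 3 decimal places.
-3.732

axis z_0 = ẑ; lever o_n−o_0 = (-3.7321,-1.5359,-6.1962)
cross product → J_v[:, 0] = (1.5359,-3.7321,0.0000)
J_ω[:, 0] = z_0
entry J[1][0] = -3.7321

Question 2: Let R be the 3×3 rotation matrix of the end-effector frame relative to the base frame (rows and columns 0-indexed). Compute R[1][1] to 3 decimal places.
End-effector y-axis (col 1 of R) = (-0.4330,0.7500,0.5000)
R[1][1] = 0.7500

0.750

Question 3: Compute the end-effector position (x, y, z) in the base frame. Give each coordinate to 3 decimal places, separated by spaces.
-3.732 -1.536 -6.196

after link 1: o_1 = (-0.5000, 0.8660, 1.0000)
after link 2: o_2 = (-5.2141, 1.0311, -3.3301)
after link 3: o_3 = (-4.5981, -0.0359, -5.1962)
after link 4: o_4 = (-3.7321, -1.5359, -6.1962)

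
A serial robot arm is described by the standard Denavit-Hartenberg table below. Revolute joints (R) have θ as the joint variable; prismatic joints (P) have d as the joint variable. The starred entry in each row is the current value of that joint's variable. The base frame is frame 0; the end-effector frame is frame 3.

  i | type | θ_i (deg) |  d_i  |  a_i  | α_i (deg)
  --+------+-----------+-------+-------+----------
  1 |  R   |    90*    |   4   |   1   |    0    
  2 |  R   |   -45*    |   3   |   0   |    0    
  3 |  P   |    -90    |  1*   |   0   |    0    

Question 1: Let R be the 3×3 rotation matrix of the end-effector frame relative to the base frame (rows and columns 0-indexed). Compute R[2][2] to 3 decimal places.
1.000

End-effector z-axis (col 2 of R) = (0.0000,0.0000,1.0000)
R[2][2] = 1.0000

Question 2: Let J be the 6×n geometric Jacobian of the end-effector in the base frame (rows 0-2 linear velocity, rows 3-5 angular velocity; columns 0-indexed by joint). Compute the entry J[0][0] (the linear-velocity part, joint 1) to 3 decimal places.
axis z_0 = ẑ; lever o_n−o_0 = (0.0000,1.0000,8.0000)
cross product → J_v[:, 0] = (-1.0000,0.0000,0.0000)
J_ω[:, 0] = z_0
entry J[0][0] = -1.0000

-1.000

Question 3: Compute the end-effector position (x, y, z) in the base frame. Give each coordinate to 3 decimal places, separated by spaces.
after link 1: o_1 = (0.0000, 1.0000, 4.0000)
after link 2: o_2 = (0.0000, 1.0000, 7.0000)
after link 3: o_3 = (0.0000, 1.0000, 8.0000)

0.000 1.000 8.000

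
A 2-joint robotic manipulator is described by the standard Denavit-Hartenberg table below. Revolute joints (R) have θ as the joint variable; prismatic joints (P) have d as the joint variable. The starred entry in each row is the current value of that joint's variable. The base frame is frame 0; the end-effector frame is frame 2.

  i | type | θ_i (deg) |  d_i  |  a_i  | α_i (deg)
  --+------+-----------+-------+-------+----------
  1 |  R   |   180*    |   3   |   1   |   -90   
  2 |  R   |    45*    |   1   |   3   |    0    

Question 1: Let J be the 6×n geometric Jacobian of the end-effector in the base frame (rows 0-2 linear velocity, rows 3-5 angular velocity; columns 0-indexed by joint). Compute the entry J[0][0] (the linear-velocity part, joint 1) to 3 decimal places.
1.000

axis z_0 = ẑ; lever o_n−o_0 = (-3.1213,-1.0000,0.8787)
cross product → J_v[:, 0] = (1.0000,-3.1213,0.0000)
J_ω[:, 0] = z_0
entry J[0][0] = 1.0000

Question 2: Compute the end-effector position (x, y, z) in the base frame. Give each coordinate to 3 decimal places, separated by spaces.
-3.121 -1.000 0.879

after link 1: o_1 = (-1.0000, 0.0000, 3.0000)
after link 2: o_2 = (-3.1213, -1.0000, 0.8787)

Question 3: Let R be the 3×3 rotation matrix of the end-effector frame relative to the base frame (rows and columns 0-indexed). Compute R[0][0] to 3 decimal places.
-0.707

End-effector x-axis (col 0 of R) = (-0.7071,0.0000,-0.7071)
R[0][0] = -0.7071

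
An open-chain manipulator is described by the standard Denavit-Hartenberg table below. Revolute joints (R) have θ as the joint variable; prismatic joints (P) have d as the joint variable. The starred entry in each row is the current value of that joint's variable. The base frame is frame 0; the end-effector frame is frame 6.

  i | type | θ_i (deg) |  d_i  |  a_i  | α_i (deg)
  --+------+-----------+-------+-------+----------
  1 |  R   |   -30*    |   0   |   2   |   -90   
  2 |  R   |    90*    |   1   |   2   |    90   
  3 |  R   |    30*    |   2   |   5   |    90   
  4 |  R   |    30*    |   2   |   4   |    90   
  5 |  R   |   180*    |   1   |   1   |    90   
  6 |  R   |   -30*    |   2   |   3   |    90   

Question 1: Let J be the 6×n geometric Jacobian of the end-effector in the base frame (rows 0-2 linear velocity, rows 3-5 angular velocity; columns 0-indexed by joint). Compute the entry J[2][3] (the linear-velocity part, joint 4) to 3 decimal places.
axis z_3 = (-0.4330,-0.7500,-0.5000); lever o_n−o_3 = (-1.1585,-3.2745,-2.0849)
cross product → J_v[:, 3] = (-0.0736,-0.3236,0.5490)
J_ω[:, 3] = z_3
entry J[2][3] = 0.5490

0.549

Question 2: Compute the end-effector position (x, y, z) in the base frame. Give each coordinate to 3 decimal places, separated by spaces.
after link 1: o_1 = (1.7321, -1.0000, 0.0000)
after link 2: o_2 = (2.2321, -0.1340, -2.0000)
after link 3: o_3 = (5.2141, 1.0311, -6.3301)
after link 4: o_4 = (6.9462, 0.0311, -10.3301)
after link 5: o_5 = (5.6716, 0.5556, -10.0131)
after link 6: o_6 = (4.0556, -2.2434, -8.4151)

4.056 -2.243 -8.415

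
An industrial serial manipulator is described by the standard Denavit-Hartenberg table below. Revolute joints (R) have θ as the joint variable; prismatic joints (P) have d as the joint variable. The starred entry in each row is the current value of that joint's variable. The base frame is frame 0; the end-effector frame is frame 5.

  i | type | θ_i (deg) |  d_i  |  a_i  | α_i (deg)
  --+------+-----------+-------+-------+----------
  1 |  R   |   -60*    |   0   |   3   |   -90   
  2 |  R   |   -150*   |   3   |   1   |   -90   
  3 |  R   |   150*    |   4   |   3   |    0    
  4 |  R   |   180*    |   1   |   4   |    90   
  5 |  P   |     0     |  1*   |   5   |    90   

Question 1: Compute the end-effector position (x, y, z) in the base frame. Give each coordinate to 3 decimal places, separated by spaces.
after link 1: o_1 = (1.5000, -2.5981, 0.0000)
after link 2: o_2 = (3.6651, -0.3481, 0.5000)
after link 3: o_3 = (4.4910, -4.7787, 2.6651)
after link 4: o_4 = (4.9731, -1.6136, 5.2631)
after link 5: o_5 = (6.2296, 2.9420, 7.1782)

6.230 2.942 7.178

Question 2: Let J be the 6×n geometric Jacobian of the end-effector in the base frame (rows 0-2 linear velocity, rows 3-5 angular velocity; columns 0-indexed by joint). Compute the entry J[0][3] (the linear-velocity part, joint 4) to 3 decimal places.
axis z_3 = (0.2500,-0.4330,0.8660); lever o_n−o_3 = (1.7386,7.7207,4.5131)
cross product → J_v[:, 3] = (-8.6405,0.3774,2.6830)
J_ω[:, 3] = z_3
entry J[0][3] = -8.6405

-8.641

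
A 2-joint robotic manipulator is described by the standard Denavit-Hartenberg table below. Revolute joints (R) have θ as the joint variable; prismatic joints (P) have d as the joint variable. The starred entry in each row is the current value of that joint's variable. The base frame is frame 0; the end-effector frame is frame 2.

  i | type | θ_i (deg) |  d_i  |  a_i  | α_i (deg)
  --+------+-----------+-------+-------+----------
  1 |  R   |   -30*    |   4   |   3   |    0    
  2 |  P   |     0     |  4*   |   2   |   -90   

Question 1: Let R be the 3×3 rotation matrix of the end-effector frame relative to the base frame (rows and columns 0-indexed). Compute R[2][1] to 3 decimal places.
-1.000

End-effector y-axis (col 1 of R) = (0.0000,0.0000,-1.0000)
R[2][1] = -1.0000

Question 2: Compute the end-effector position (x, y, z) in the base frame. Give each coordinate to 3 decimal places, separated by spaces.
after link 1: o_1 = (2.5981, -1.5000, 4.0000)
after link 2: o_2 = (4.3301, -2.5000, 8.0000)

4.330 -2.500 8.000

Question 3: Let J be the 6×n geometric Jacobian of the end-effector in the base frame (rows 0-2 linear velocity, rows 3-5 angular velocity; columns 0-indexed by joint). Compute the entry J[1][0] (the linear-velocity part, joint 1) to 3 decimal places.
4.330

axis z_0 = ẑ; lever o_n−o_0 = (4.3301,-2.5000,8.0000)
cross product → J_v[:, 0] = (2.5000,4.3301,-0.0000)
J_ω[:, 0] = z_0
entry J[1][0] = 4.3301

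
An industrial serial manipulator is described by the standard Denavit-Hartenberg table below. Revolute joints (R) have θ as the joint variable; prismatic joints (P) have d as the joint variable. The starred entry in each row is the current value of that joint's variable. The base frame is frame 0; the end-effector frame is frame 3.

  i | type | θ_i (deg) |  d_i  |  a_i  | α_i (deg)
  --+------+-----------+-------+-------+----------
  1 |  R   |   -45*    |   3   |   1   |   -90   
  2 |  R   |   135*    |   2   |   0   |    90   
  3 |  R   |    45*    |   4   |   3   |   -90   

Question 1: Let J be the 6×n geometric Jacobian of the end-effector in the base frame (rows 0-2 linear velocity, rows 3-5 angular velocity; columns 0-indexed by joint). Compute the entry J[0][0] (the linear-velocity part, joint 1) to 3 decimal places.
-1.268

axis z_0 = ẑ; lever o_n−o_0 = (4.5607,1.2678,-1.3284)
cross product → J_v[:, 0] = (-1.2678,4.5607,0.0000)
J_ω[:, 0] = z_0
entry J[0][0] = -1.2678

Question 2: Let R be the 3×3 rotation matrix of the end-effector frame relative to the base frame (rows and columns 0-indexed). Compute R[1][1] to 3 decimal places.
0.500

End-effector y-axis (col 1 of R) = (-0.5000,0.5000,0.7071)
R[1][1] = 0.5000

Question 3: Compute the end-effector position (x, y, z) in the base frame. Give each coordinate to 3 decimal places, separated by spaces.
after link 1: o_1 = (0.7071, -0.7071, 3.0000)
after link 2: o_2 = (2.1213, 0.7071, 3.0000)
after link 3: o_3 = (4.5607, 1.2678, -1.3284)

4.561 1.268 -1.328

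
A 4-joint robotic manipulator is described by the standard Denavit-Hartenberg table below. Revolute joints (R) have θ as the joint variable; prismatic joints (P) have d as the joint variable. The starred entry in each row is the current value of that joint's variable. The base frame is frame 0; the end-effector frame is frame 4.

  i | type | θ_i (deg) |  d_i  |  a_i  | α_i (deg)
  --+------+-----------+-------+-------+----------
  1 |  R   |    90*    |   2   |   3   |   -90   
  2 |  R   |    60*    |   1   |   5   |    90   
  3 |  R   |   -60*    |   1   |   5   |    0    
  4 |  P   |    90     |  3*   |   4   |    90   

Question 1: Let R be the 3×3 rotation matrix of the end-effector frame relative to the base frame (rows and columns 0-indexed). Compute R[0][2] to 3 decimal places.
End-effector z-axis (col 2 of R) = (0.8660,0.2500,-0.4330)
R[0][2] = 0.8660

0.866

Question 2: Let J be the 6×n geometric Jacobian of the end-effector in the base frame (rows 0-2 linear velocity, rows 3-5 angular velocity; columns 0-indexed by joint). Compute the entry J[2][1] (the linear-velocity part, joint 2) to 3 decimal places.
axis z_1 = (-1.0000,0.0000,0.0000); lever o_n−o_1 = (1.3301,8.9462,-7.4952)
cross product → J_v[:, 1] = (-0.0000,-7.4952,-8.9462)
J_ω[:, 1] = z_1
entry J[2][1] = -8.9462

-8.946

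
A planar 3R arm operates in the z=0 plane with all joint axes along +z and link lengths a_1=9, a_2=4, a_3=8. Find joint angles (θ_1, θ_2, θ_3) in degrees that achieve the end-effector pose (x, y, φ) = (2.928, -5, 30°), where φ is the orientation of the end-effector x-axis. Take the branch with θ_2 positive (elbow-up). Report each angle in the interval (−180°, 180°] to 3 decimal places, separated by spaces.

wrist centre = target − a_3·(cos φ, sin φ) = (-4.0002, -9.0000)
cos θ_2 = (97.0016−9²−4²)/(2·9·4) = 0.0000; θ_2 = 89.9987° (elbow-up)
β = atan2(-9.0000,-4.0002) = -113.9636°; ψ = atan2(4.0000,9.0001) = 23.9623°
θ_1 = β − ψ = -137.9258°
θ_3 = φ − θ_1 − θ_2 = 77.9271° (wrapped to (-180°,180°])

-137.926 89.999 77.927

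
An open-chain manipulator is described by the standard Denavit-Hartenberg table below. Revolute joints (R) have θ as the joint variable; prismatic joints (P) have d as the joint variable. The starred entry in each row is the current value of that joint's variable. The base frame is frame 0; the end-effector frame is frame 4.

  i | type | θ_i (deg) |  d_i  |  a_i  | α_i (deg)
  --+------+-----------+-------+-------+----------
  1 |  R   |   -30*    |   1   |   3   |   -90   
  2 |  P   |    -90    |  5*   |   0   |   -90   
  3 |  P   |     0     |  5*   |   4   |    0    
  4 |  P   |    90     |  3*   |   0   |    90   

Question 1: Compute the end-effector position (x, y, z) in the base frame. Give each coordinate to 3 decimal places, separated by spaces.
after link 1: o_1 = (2.5981, -1.5000, 1.0000)
after link 2: o_2 = (5.0981, 2.8301, 1.0000)
after link 3: o_3 = (9.4282, 0.3301, 5.0000)
after link 4: o_4 = (12.0263, -1.1699, 5.0000)

12.026 -1.170 5.000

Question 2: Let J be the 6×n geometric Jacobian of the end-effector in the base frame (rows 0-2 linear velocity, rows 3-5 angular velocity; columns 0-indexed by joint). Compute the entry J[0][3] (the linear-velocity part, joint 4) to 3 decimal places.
0.866

prismatic axis z_3 = (0.8660,-0.5000,-0.0000)
J_v[:, 3] = z_3; J_ω[:, 3] = (0,0,0)
entry J[0][3] = 0.8660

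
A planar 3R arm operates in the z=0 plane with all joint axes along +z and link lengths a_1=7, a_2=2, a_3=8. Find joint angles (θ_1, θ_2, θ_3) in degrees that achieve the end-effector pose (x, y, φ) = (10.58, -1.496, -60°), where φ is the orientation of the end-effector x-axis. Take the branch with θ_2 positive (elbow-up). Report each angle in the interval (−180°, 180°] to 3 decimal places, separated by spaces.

30.004 44.982 -134.986

wrist centre = target − a_3·(cos φ, sin φ) = (6.5800, 5.4322)
cos θ_2 = (72.8052−7²−2²)/(2·7·2) = 0.7073; θ_2 = 44.9819° (elbow-up)
β = atan2(5.4322,6.5800) = 39.5418°; ψ = atan2(1.4138,8.4147) = 9.5373°
θ_1 = β − ψ = 30.0045°
θ_3 = φ − θ_1 − θ_2 = -134.9864° (wrapped to (-180°,180°])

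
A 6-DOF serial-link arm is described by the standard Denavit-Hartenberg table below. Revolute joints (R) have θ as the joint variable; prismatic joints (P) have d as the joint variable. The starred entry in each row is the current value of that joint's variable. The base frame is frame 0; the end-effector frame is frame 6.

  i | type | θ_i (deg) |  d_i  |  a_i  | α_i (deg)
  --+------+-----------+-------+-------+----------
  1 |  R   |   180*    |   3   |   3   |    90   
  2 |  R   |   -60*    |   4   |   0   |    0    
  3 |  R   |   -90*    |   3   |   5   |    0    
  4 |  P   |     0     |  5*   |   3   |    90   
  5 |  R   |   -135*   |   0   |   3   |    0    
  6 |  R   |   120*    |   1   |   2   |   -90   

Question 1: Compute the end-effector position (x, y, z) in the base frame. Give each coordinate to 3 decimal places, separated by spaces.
4.264 9.361 -0.039

after link 1: o_1 = (-3.0000, 0.0000, 3.0000)
after link 2: o_2 = (-3.0000, 4.0000, 3.0000)
after link 3: o_3 = (1.3301, 7.0000, 0.5000)
after link 4: o_4 = (3.9282, 12.0000, -1.0000)
after link 5: o_5 = (2.0911, 9.8787, 0.0607)
after link 6: o_6 = (4.2641, 9.3610, -0.0392)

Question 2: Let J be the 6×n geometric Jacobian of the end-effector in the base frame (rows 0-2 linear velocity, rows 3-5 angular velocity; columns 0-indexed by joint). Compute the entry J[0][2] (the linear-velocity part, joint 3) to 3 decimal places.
-3.039

axis z_2 = (0.0000,1.0000,0.0000); lever o_n−o_2 = (7.2641,5.3610,-3.0392)
cross product → J_v[:, 2] = (-3.0392,0.0000,-7.2641)
J_ω[:, 2] = z_2
entry J[0][2] = -3.0392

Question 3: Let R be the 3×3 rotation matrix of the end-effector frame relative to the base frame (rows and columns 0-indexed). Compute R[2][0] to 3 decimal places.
-0.483

End-effector x-axis (col 0 of R) = (0.8365,-0.2588,-0.4830)
R[2][0] = -0.4830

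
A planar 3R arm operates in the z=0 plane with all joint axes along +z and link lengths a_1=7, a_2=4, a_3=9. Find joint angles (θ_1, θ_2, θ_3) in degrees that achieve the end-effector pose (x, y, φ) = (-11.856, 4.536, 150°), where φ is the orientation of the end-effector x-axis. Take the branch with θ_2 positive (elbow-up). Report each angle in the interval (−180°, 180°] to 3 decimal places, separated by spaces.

150.002 150.007 -150.009

wrist centre = target − a_3·(cos φ, sin φ) = (-4.0618, 0.0360)
cos θ_2 = (16.4993−7²−4²)/(2·7·4) = -0.8661; θ_2 = 150.0067° (elbow-up)
β = atan2(0.0360,-4.0618) = 179.4922°; ψ = atan2(1.9996,3.5357) = 29.4903°
θ_1 = β − ψ = 150.0019°
θ_3 = φ − θ_1 − θ_2 = -150.0086° (wrapped to (-180°,180°])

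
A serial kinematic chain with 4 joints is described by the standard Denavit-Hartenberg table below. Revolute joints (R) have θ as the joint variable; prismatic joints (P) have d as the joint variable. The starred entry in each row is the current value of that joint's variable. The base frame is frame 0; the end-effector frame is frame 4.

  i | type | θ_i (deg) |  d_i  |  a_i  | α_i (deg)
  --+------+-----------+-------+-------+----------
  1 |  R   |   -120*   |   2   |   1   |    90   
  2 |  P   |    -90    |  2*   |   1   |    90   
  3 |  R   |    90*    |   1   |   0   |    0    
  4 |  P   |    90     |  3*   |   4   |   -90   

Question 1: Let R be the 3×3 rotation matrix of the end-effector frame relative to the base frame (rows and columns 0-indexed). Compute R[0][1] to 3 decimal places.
End-effector y-axis (col 1 of R) = (-0.5000,-0.8660,0.0000)
R[0][1] = -0.5000

-0.500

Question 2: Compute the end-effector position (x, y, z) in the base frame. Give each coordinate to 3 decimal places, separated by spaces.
after link 1: o_1 = (-0.5000, -0.8660, 2.0000)
after link 2: o_2 = (-2.2321, 0.1340, 1.0000)
after link 3: o_3 = (-1.7321, 1.0000, 1.0000)
after link 4: o_4 = (-0.2321, 3.5981, 5.0000)

-0.232 3.598 5.000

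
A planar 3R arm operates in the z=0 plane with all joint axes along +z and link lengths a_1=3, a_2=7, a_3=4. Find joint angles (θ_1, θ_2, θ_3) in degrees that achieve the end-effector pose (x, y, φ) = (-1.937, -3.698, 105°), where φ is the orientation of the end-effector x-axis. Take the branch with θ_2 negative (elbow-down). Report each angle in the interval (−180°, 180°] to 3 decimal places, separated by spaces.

wrist centre = target − a_3·(cos φ, sin φ) = (-0.9017, -7.5617)
cos θ_2 = (57.9925−3²−7²)/(2·3·7) = -0.0002; θ_2 = -90.0103° (elbow-down)
β = atan2(-7.5617,-0.9017) = -96.8003°; ψ = atan2(-7.0000,2.9987) = -66.8101°
θ_1 = β − ψ = -29.9902°
θ_3 = φ − θ_1 − θ_2 = -134.9995° (wrapped to (-180°,180°])

-29.990 -90.010 -134.999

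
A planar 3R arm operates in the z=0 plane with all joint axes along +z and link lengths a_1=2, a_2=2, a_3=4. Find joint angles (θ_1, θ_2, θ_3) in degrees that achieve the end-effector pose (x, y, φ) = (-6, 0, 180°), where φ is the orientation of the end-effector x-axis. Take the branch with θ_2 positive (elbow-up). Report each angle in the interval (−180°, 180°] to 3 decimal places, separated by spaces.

120.000 120.000 -60.000

wrist centre = target − a_3·(cos φ, sin φ) = (-2.0000, -0.0000)
cos θ_2 = (4.0000−2²−2²)/(2·2·2) = -0.5000; θ_2 = 120.0000° (elbow-up)
β = atan2(-0.0000,-2.0000) = -180.0000°; ψ = atan2(1.7321,1.0000) = 60.0000°
θ_1 = β − ψ = -240.0000°
θ_3 = φ − θ_1 − θ_2 = -60.0000° (wrapped to (-180°,180°])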